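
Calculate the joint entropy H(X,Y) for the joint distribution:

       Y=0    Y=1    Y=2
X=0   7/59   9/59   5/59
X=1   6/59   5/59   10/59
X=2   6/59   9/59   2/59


H(X,Y) = -Σ p(x,y) log₂ p(x,y)
  p(0,0)=7/59: -0.1186 × log₂(0.1186) = 0.3649
  p(0,1)=9/59: -0.1525 × log₂(0.1525) = 0.4138
  p(0,2)=5/59: -0.0847 × log₂(0.0847) = 0.3018
  p(1,0)=6/59: -0.1017 × log₂(0.1017) = 0.3354
  p(1,1)=5/59: -0.0847 × log₂(0.0847) = 0.3018
  p(1,2)=10/59: -0.1695 × log₂(0.1695) = 0.4340
  p(2,0)=6/59: -0.1017 × log₂(0.1017) = 0.3354
  p(2,1)=9/59: -0.1525 × log₂(0.1525) = 0.4138
  p(2,2)=2/59: -0.0339 × log₂(0.0339) = 0.1655
H(X,Y) = 3.0662 bits


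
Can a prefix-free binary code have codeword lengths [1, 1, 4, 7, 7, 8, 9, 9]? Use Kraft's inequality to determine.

Kraft inequality: Σ 2^(-l_i) ≤ 1 for prefix-free code
Calculating: 2^(-1) + 2^(-1) + 2^(-4) + 2^(-7) + 2^(-7) + 2^(-8) + 2^(-9) + 2^(-9)
= 0.5 + 0.5 + 0.0625 + 0.0078125 + 0.0078125 + 0.00390625 + 0.001953125 + 0.001953125
= 1.0859
Since 1.0859 > 1, prefix-free code does not exist


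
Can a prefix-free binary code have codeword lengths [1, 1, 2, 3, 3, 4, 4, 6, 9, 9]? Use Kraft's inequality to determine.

Kraft inequality: Σ 2^(-l_i) ≤ 1 for prefix-free code
Calculating: 2^(-1) + 2^(-1) + 2^(-2) + 2^(-3) + 2^(-3) + 2^(-4) + 2^(-4) + 2^(-6) + 2^(-9) + 2^(-9)
= 0.5 + 0.5 + 0.25 + 0.125 + 0.125 + 0.0625 + 0.0625 + 0.015625 + 0.001953125 + 0.001953125
= 1.6445
Since 1.6445 > 1, prefix-free code does not exist


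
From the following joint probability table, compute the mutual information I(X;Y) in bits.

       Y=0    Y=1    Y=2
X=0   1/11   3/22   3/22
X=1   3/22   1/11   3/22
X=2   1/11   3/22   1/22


H(X) = 1.5726, H(Y) = 1.5820, H(X,Y) = 3.1060
I(X;Y) = H(X) + H(Y) - H(X,Y) = 0.0486 bits


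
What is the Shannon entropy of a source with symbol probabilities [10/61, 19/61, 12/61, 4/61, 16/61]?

H(X) = -Σ p(x) log₂ p(x)
  -10/61 × log₂(10/61) = 0.4277
  -19/61 × log₂(19/61) = 0.5242
  -12/61 × log₂(12/61) = 0.4615
  -4/61 × log₂(4/61) = 0.2578
  -16/61 × log₂(16/61) = 0.5064
H(X) = 2.1775 bits


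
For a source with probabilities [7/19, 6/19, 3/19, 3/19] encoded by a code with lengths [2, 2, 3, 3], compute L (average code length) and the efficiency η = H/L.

Average length L = Σ p_i × l_i = 2.3158 bits
Entropy H = 1.8968 bits
Efficiency η = H/L × 100% = 81.91%


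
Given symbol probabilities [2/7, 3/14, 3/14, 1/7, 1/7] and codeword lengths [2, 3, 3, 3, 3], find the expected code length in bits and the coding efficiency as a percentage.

Average length L = Σ p_i × l_i = 2.7143 bits
Entropy H = 2.2709 bits
Efficiency η = H/L × 100% = 83.67%


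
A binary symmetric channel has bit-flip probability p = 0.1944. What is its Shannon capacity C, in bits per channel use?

For BSC with error probability p:
C = 1 - H(p) where H(p) is binary entropy
H(0.1944) = -0.1944 × log₂(0.1944) - 0.8056 × log₂(0.8056)
H(p) = 0.7106
C = 1 - 0.7106 = 0.2894 bits/use


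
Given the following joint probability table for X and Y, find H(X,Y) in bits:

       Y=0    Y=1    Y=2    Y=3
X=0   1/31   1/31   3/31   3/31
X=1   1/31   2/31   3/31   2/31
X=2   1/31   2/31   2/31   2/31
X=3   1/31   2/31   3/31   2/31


H(X,Y) = -Σ p(x,y) log₂ p(x,y)
  p(0,0)=1/31: -0.0323 × log₂(0.0323) = 0.1598
  p(0,1)=1/31: -0.0323 × log₂(0.0323) = 0.1598
  p(0,2)=3/31: -0.0968 × log₂(0.0968) = 0.3261
  p(0,3)=3/31: -0.0968 × log₂(0.0968) = 0.3261
  p(1,0)=1/31: -0.0323 × log₂(0.0323) = 0.1598
  p(1,1)=2/31: -0.0645 × log₂(0.0645) = 0.2551
  p(1,2)=3/31: -0.0968 × log₂(0.0968) = 0.3261
  p(1,3)=2/31: -0.0645 × log₂(0.0645) = 0.2551
  p(2,0)=1/31: -0.0323 × log₂(0.0323) = 0.1598
  p(2,1)=2/31: -0.0645 × log₂(0.0645) = 0.2551
  p(2,2)=2/31: -0.0645 × log₂(0.0645) = 0.2551
  p(2,3)=2/31: -0.0645 × log₂(0.0645) = 0.2551
  p(3,0)=1/31: -0.0323 × log₂(0.0323) = 0.1598
  p(3,1)=2/31: -0.0645 × log₂(0.0645) = 0.2551
  p(3,2)=3/31: -0.0968 × log₂(0.0968) = 0.3261
  p(3,3)=2/31: -0.0645 × log₂(0.0645) = 0.2551
H(X,Y) = 3.8890 bits


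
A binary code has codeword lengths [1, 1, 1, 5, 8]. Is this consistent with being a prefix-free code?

Kraft inequality: Σ 2^(-l_i) ≤ 1 for prefix-free code
Calculating: 2^(-1) + 2^(-1) + 2^(-1) + 2^(-5) + 2^(-8)
= 0.5 + 0.5 + 0.5 + 0.03125 + 0.00390625
= 1.5352
Since 1.5352 > 1, prefix-free code does not exist


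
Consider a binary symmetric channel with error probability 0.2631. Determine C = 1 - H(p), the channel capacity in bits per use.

For BSC with error probability p:
C = 1 - H(p) where H(p) is binary entropy
H(0.2631) = -0.2631 × log₂(0.2631) - 0.7369 × log₂(0.7369)
H(p) = 0.8314
C = 1 - 0.8314 = 0.1686 bits/use


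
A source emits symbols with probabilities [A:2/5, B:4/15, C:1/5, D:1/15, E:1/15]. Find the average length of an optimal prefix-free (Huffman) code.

Huffman tree construction:
Combine smallest probabilities repeatedly
Resulting codes:
  A: 0 (length 1)
  B: 10 (length 2)
  C: 111 (length 3)
  D: 1100 (length 4)
  E: 1101 (length 4)
Average length = Σ p(s) × length(s) = 2.0667 bits


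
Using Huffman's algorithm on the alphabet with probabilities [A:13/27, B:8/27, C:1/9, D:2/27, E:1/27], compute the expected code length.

Huffman tree construction:
Combine smallest probabilities repeatedly
Resulting codes:
  A: 0 (length 1)
  B: 11 (length 2)
  C: 100 (length 3)
  D: 1011 (length 4)
  E: 1010 (length 4)
Average length = Σ p(s) × length(s) = 1.8519 bits


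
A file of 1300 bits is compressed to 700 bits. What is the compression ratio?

Compression ratio = Original / Compressed
= 1300 / 700 = 1.86:1


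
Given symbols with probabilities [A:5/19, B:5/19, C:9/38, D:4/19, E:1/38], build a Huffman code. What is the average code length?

Huffman tree construction:
Combine smallest probabilities repeatedly
Resulting codes:
  A: 10 (length 2)
  B: 11 (length 2)
  C: 00 (length 2)
  D: 011 (length 3)
  E: 010 (length 3)
Average length = Σ p(s) × length(s) = 2.2368 bits


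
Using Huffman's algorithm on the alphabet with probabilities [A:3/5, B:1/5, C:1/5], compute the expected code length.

Huffman tree construction:
Combine smallest probabilities repeatedly
Resulting codes:
  A: 1 (length 1)
  B: 00 (length 2)
  C: 01 (length 2)
Average length = Σ p(s) × length(s) = 1.4000 bits


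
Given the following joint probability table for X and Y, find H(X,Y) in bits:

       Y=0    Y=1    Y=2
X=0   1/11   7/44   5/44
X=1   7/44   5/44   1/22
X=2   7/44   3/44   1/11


H(X,Y) = -Σ p(x,y) log₂ p(x,y)
  p(0,0)=1/11: -0.0909 × log₂(0.0909) = 0.3145
  p(0,1)=7/44: -0.1591 × log₂(0.1591) = 0.4219
  p(0,2)=5/44: -0.1136 × log₂(0.1136) = 0.3565
  p(1,0)=7/44: -0.1591 × log₂(0.1591) = 0.4219
  p(1,1)=5/44: -0.1136 × log₂(0.1136) = 0.3565
  p(1,2)=1/22: -0.0455 × log₂(0.0455) = 0.2027
  p(2,0)=7/44: -0.1591 × log₂(0.1591) = 0.4219
  p(2,1)=3/44: -0.0682 × log₂(0.0682) = 0.2642
  p(2,2)=1/11: -0.0909 × log₂(0.0909) = 0.3145
H(X,Y) = 3.0747 bits


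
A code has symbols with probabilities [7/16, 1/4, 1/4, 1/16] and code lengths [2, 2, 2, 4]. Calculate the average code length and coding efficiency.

Average length L = Σ p_i × l_i = 2.1250 bits
Entropy H = 1.7718 bits
Efficiency η = H/L × 100% = 83.38%


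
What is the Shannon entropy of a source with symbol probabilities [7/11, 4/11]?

H(X) = -Σ p(x) log₂ p(x)
  -7/11 × log₂(7/11) = 0.4150
  -4/11 × log₂(4/11) = 0.5307
H(X) = 0.9457 bits


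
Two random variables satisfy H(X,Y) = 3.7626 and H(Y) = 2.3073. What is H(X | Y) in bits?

Chain rule: H(X,Y) = H(X|Y) + H(Y)
H(X|Y) = H(X,Y) - H(Y) = 3.7626 - 2.3073 = 1.4553 bits


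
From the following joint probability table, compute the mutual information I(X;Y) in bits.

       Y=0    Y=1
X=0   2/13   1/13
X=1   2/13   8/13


H(X) = 0.7793, H(Y) = 0.8905, H(X,Y) = 1.5466
I(X;Y) = H(X) + H(Y) - H(X,Y) = 0.1232 bits


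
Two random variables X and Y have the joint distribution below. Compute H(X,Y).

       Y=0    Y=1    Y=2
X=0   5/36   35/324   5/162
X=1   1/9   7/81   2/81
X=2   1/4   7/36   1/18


H(X,Y) = -Σ p(x,y) log₂ p(x,y)
  p(0,0)=5/36: -0.1389 × log₂(0.1389) = 0.3956
  p(0,1)=35/324: -0.1080 × log₂(0.1080) = 0.3468
  p(0,2)=5/162: -0.0309 × log₂(0.0309) = 0.1549
  p(1,0)=1/9: -0.1111 × log₂(0.1111) = 0.3522
  p(1,1)=7/81: -0.0864 × log₂(0.0864) = 0.3053
  p(1,2)=2/81: -0.0247 × log₂(0.0247) = 0.1318
  p(2,0)=1/4: -0.2500 × log₂(0.2500) = 0.5000
  p(2,1)=7/36: -0.1944 × log₂(0.1944) = 0.4594
  p(2,2)=1/18: -0.0556 × log₂(0.0556) = 0.2317
H(X,Y) = 2.8776 bits


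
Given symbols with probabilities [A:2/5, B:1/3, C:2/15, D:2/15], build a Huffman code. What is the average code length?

Huffman tree construction:
Combine smallest probabilities repeatedly
Resulting codes:
  A: 0 (length 1)
  B: 11 (length 2)
  C: 100 (length 3)
  D: 101 (length 3)
Average length = Σ p(s) × length(s) = 1.8667 bits


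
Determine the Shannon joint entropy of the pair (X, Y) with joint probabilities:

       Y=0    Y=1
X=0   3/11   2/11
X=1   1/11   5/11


H(X,Y) = -Σ p(x,y) log₂ p(x,y)
  p(0,0)=3/11: -0.2727 × log₂(0.2727) = 0.5112
  p(0,1)=2/11: -0.1818 × log₂(0.1818) = 0.4472
  p(1,0)=1/11: -0.0909 × log₂(0.0909) = 0.3145
  p(1,1)=5/11: -0.4545 × log₂(0.4545) = 0.5170
H(X,Y) = 1.7899 bits


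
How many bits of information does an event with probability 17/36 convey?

Information content I(x) = -log₂(p(x))
I = -log₂(17/36) = -log₂(0.4722)
I = 1.0825 bits


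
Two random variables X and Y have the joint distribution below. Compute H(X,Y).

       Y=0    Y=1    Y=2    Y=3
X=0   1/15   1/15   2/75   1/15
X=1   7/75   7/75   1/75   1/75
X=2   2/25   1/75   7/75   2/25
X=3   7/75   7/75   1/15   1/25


H(X,Y) = -Σ p(x,y) log₂ p(x,y)
  p(0,0)=1/15: -0.0667 × log₂(0.0667) = 0.2605
  p(0,1)=1/15: -0.0667 × log₂(0.0667) = 0.2605
  p(0,2)=2/75: -0.0267 × log₂(0.0267) = 0.1394
  p(0,3)=1/15: -0.0667 × log₂(0.0667) = 0.2605
  p(1,0)=7/75: -0.0933 × log₂(0.0933) = 0.3193
  p(1,1)=7/75: -0.0933 × log₂(0.0933) = 0.3193
  p(1,2)=1/75: -0.0133 × log₂(0.0133) = 0.0831
  p(1,3)=1/75: -0.0133 × log₂(0.0133) = 0.0831
  p(2,0)=2/25: -0.0800 × log₂(0.0800) = 0.2915
  p(2,1)=1/75: -0.0133 × log₂(0.0133) = 0.0831
  p(2,2)=7/75: -0.0933 × log₂(0.0933) = 0.3193
  p(2,3)=2/25: -0.0800 × log₂(0.0800) = 0.2915
  p(3,0)=7/75: -0.0933 × log₂(0.0933) = 0.3193
  p(3,1)=7/75: -0.0933 × log₂(0.0933) = 0.3193
  p(3,2)=1/15: -0.0667 × log₂(0.0667) = 0.2605
  p(3,3)=1/25: -0.0400 × log₂(0.0400) = 0.1858
H(X,Y) = 3.7959 bits


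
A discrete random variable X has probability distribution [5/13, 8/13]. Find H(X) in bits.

H(X) = -Σ p(x) log₂ p(x)
  -5/13 × log₂(5/13) = 0.5302
  -8/13 × log₂(8/13) = 0.4310
H(X) = 0.9612 bits


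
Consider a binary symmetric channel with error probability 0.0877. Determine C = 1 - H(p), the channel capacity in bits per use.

For BSC with error probability p:
C = 1 - H(p) where H(p) is binary entropy
H(0.0877) = -0.0877 × log₂(0.0877) - 0.9123 × log₂(0.9123)
H(p) = 0.4287
C = 1 - 0.4287 = 0.5713 bits/use


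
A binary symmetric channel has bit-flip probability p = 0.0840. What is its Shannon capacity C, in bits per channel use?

For BSC with error probability p:
C = 1 - H(p) where H(p) is binary entropy
H(0.0840) = -0.0840 × log₂(0.0840) - 0.9160 × log₂(0.9160)
H(p) = 0.4161
C = 1 - 0.4161 = 0.5839 bits/use


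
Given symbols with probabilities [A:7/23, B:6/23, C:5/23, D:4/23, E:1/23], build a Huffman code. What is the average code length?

Huffman tree construction:
Combine smallest probabilities repeatedly
Resulting codes:
  A: 11 (length 2)
  B: 10 (length 2)
  C: 00 (length 2)
  D: 011 (length 3)
  E: 010 (length 3)
Average length = Σ p(s) × length(s) = 2.2174 bits


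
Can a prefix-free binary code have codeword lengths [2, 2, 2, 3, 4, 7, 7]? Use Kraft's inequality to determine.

Kraft inequality: Σ 2^(-l_i) ≤ 1 for prefix-free code
Calculating: 2^(-2) + 2^(-2) + 2^(-2) + 2^(-3) + 2^(-4) + 2^(-7) + 2^(-7)
= 0.25 + 0.25 + 0.25 + 0.125 + 0.0625 + 0.0078125 + 0.0078125
= 0.9531
Since 0.9531 ≤ 1, prefix-free code exists


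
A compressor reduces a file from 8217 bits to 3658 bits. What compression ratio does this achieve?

Compression ratio = Original / Compressed
= 8217 / 3658 = 2.25:1


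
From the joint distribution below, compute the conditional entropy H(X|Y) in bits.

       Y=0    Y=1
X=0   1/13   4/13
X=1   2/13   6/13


H(X|Y) = Σ_y p(y) H(X|Y=y)
  p(Y=0) = 3/13, H(X|Y=0) = 0.9183
  p(Y=1) = 10/13, H(X|Y=1) = 0.9710
H(X|Y) = 0.2308×0.9183 + 0.7692×0.9710 = 0.9588 bits


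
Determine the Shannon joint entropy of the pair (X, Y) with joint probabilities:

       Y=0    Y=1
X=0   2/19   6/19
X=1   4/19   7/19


H(X,Y) = -Σ p(x,y) log₂ p(x,y)
  p(0,0)=2/19: -0.1053 × log₂(0.1053) = 0.3419
  p(0,1)=6/19: -0.3158 × log₂(0.3158) = 0.5251
  p(1,0)=4/19: -0.2105 × log₂(0.2105) = 0.4732
  p(1,1)=7/19: -0.3684 × log₂(0.3684) = 0.5307
H(X,Y) = 1.8710 bits


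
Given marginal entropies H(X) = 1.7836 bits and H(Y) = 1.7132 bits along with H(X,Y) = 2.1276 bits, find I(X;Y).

I(X;Y) = H(X) + H(Y) - H(X,Y)
I(X;Y) = 1.7836 + 1.7132 - 2.1276 = 1.3692 bits


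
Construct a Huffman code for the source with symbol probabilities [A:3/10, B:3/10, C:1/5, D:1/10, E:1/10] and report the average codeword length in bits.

Huffman tree construction:
Combine smallest probabilities repeatedly
Resulting codes:
  A: 10 (length 2)
  B: 11 (length 2)
  C: 00 (length 2)
  D: 010 (length 3)
  E: 011 (length 3)
Average length = Σ p(s) × length(s) = 2.2000 bits


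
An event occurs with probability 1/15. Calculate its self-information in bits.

Information content I(x) = -log₂(p(x))
I = -log₂(1/15) = -log₂(0.0667)
I = 3.9069 bits


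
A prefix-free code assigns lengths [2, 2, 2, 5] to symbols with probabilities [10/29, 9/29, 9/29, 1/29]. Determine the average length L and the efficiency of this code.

Average length L = Σ p_i × l_i = 2.1034 bits
Entropy H = 1.7449 bits
Efficiency η = H/L × 100% = 82.96%


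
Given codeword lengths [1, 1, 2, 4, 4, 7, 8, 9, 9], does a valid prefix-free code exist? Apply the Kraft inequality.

Kraft inequality: Σ 2^(-l_i) ≤ 1 for prefix-free code
Calculating: 2^(-1) + 2^(-1) + 2^(-2) + 2^(-4) + 2^(-4) + 2^(-7) + 2^(-8) + 2^(-9) + 2^(-9)
= 0.5 + 0.5 + 0.25 + 0.0625 + 0.0625 + 0.0078125 + 0.00390625 + 0.001953125 + 0.001953125
= 1.3906
Since 1.3906 > 1, prefix-free code does not exist


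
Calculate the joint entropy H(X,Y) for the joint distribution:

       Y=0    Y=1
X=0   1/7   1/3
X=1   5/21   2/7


H(X,Y) = -Σ p(x,y) log₂ p(x,y)
  p(0,0)=1/7: -0.1429 × log₂(0.1429) = 0.4011
  p(0,1)=1/3: -0.3333 × log₂(0.3333) = 0.5283
  p(1,0)=5/21: -0.2381 × log₂(0.2381) = 0.4929
  p(1,1)=2/7: -0.2857 × log₂(0.2857) = 0.5164
H(X,Y) = 1.9387 bits


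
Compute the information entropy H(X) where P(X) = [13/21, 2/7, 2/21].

H(X) = -Σ p(x) log₂ p(x)
  -13/21 × log₂(13/21) = 0.4283
  -2/7 × log₂(2/7) = 0.5164
  -2/21 × log₂(2/21) = 0.3231
H(X) = 1.2678 bits


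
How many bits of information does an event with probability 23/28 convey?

Information content I(x) = -log₂(p(x))
I = -log₂(23/28) = -log₂(0.8214)
I = 0.2838 bits


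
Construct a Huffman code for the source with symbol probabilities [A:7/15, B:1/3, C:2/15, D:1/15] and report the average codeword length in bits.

Huffman tree construction:
Combine smallest probabilities repeatedly
Resulting codes:
  A: 0 (length 1)
  B: 11 (length 2)
  C: 101 (length 3)
  D: 100 (length 3)
Average length = Σ p(s) × length(s) = 1.7333 bits


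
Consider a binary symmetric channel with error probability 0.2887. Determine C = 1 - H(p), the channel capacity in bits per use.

For BSC with error probability p:
C = 1 - H(p) where H(p) is binary entropy
H(0.2887) = -0.2887 × log₂(0.2887) - 0.7113 × log₂(0.7113)
H(p) = 0.8670
C = 1 - 0.8670 = 0.1330 bits/use


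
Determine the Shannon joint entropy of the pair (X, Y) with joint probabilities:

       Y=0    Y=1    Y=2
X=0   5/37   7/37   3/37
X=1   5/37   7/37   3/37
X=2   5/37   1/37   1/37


H(X,Y) = -Σ p(x,y) log₂ p(x,y)
  p(0,0)=5/37: -0.1351 × log₂(0.1351) = 0.3902
  p(0,1)=7/37: -0.1892 × log₂(0.1892) = 0.4545
  p(0,2)=3/37: -0.0811 × log₂(0.0811) = 0.2939
  p(1,0)=5/37: -0.1351 × log₂(0.1351) = 0.3902
  p(1,1)=7/37: -0.1892 × log₂(0.1892) = 0.4545
  p(1,2)=3/37: -0.0811 × log₂(0.0811) = 0.2939
  p(2,0)=5/37: -0.1351 × log₂(0.1351) = 0.3902
  p(2,1)=1/37: -0.0270 × log₂(0.0270) = 0.1408
  p(2,2)=1/37: -0.0270 × log₂(0.0270) = 0.1408
H(X,Y) = 2.9489 bits


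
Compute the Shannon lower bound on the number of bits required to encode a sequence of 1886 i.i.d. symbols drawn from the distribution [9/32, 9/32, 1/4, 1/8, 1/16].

Entropy H = 2.1544 bits/symbol
Minimum bits = H × n = 2.1544 × 1886
= 4063.23 bits


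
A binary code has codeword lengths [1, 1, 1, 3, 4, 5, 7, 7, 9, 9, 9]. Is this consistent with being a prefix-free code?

Kraft inequality: Σ 2^(-l_i) ≤ 1 for prefix-free code
Calculating: 2^(-1) + 2^(-1) + 2^(-1) + 2^(-3) + 2^(-4) + 2^(-5) + 2^(-7) + 2^(-7) + 2^(-9) + 2^(-9) + 2^(-9)
= 0.5 + 0.5 + 0.5 + 0.125 + 0.0625 + 0.03125 + 0.0078125 + 0.0078125 + 0.001953125 + 0.001953125 + 0.001953125
= 1.7402
Since 1.7402 > 1, prefix-free code does not exist


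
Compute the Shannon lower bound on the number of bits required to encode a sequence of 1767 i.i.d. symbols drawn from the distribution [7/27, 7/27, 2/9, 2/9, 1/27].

Entropy H = 2.1503 bits/symbol
Minimum bits = H × n = 2.1503 × 1767
= 3799.67 bits


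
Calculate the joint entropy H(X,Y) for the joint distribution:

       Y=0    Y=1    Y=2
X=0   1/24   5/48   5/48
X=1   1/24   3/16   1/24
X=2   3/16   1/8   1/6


H(X,Y) = -Σ p(x,y) log₂ p(x,y)
  p(0,0)=1/24: -0.0417 × log₂(0.0417) = 0.1910
  p(0,1)=5/48: -0.1042 × log₂(0.1042) = 0.3399
  p(0,2)=5/48: -0.1042 × log₂(0.1042) = 0.3399
  p(1,0)=1/24: -0.0417 × log₂(0.0417) = 0.1910
  p(1,1)=3/16: -0.1875 × log₂(0.1875) = 0.4528
  p(1,2)=1/24: -0.0417 × log₂(0.0417) = 0.1910
  p(2,0)=3/16: -0.1875 × log₂(0.1875) = 0.4528
  p(2,1)=1/8: -0.1250 × log₂(0.1250) = 0.3750
  p(2,2)=1/6: -0.1667 × log₂(0.1667) = 0.4308
H(X,Y) = 2.9644 bits


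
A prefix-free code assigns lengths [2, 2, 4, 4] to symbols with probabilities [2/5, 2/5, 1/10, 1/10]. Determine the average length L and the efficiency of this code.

Average length L = Σ p_i × l_i = 2.4000 bits
Entropy H = 1.7219 bits
Efficiency η = H/L × 100% = 71.75%


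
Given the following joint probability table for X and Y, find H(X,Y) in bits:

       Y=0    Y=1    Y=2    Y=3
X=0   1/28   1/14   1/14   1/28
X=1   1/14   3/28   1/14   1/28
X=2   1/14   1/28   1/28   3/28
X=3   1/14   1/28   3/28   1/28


H(X,Y) = -Σ p(x,y) log₂ p(x,y)
  p(0,0)=1/28: -0.0357 × log₂(0.0357) = 0.1717
  p(0,1)=1/14: -0.0714 × log₂(0.0714) = 0.2720
  p(0,2)=1/14: -0.0714 × log₂(0.0714) = 0.2720
  p(0,3)=1/28: -0.0357 × log₂(0.0357) = 0.1717
  p(1,0)=1/14: -0.0714 × log₂(0.0714) = 0.2720
  p(1,1)=3/28: -0.1071 × log₂(0.1071) = 0.3453
  p(1,2)=1/14: -0.0714 × log₂(0.0714) = 0.2720
  p(1,3)=1/28: -0.0357 × log₂(0.0357) = 0.1717
  p(2,0)=1/14: -0.0714 × log₂(0.0714) = 0.2720
  p(2,1)=1/28: -0.0357 × log₂(0.0357) = 0.1717
  p(2,2)=1/28: -0.0357 × log₂(0.0357) = 0.1717
  p(2,3)=3/28: -0.1071 × log₂(0.1071) = 0.3453
  p(3,0)=1/14: -0.0714 × log₂(0.0714) = 0.2720
  p(3,1)=1/28: -0.0357 × log₂(0.0357) = 0.1717
  p(3,2)=3/28: -0.1071 × log₂(0.1071) = 0.3453
  p(3,3)=1/28: -0.0357 × log₂(0.0357) = 0.1717
H(X,Y) = 3.8693 bits


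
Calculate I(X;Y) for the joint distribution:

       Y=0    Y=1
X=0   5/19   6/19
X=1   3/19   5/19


H(X) = 0.9819, H(Y) = 0.9819, H(X,Y) = 1.9593
I(X;Y) = H(X) + H(Y) - H(X,Y) = 0.0046 bits


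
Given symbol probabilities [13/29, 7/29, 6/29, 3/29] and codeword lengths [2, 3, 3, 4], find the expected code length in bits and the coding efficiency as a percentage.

Average length L = Σ p_i × l_i = 2.6552 bits
Entropy H = 1.8227 bits
Efficiency η = H/L × 100% = 68.65%


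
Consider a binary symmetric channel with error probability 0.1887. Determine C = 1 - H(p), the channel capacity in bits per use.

For BSC with error probability p:
C = 1 - H(p) where H(p) is binary entropy
H(0.1887) = -0.1887 × log₂(0.1887) - 0.8113 × log₂(0.8113)
H(p) = 0.6987
C = 1 - 0.6987 = 0.3013 bits/use


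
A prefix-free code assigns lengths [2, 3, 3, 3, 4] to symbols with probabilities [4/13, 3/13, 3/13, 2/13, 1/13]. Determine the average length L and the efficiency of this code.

Average length L = Σ p_i × l_i = 2.7692 bits
Entropy H = 2.1997 bits
Efficiency η = H/L × 100% = 79.43%


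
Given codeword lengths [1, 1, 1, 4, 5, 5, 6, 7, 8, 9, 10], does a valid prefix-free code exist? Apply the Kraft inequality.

Kraft inequality: Σ 2^(-l_i) ≤ 1 for prefix-free code
Calculating: 2^(-1) + 2^(-1) + 2^(-1) + 2^(-4) + 2^(-5) + 2^(-5) + 2^(-6) + 2^(-7) + 2^(-8) + 2^(-9) + 2^(-10)
= 0.5 + 0.5 + 0.5 + 0.0625 + 0.03125 + 0.03125 + 0.015625 + 0.0078125 + 0.00390625 + 0.001953125 + 0.0009765625
= 1.6553
Since 1.6553 > 1, prefix-free code does not exist


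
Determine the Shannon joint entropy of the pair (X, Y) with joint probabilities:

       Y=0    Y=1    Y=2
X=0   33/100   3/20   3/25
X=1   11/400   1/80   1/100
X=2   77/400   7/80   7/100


H(X,Y) = -Σ p(x,y) log₂ p(x,y)
  p(0,0)=33/100: -0.3300 × log₂(0.3300) = 0.5278
  p(0,1)=3/20: -0.1500 × log₂(0.1500) = 0.4105
  p(0,2)=3/25: -0.1200 × log₂(0.1200) = 0.3671
  p(1,0)=11/400: -0.0275 × log₂(0.0275) = 0.1426
  p(1,1)=1/80: -0.0125 × log₂(0.0125) = 0.0790
  p(1,2)=1/100: -0.0100 × log₂(0.0100) = 0.0664
  p(2,0)=77/400: -0.1925 × log₂(0.1925) = 0.4576
  p(2,1)=7/80: -0.0875 × log₂(0.0875) = 0.3075
  p(2,2)=7/100: -0.0700 × log₂(0.0700) = 0.2686
H(X,Y) = 2.6271 bits


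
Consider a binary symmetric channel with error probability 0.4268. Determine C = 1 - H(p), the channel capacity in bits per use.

For BSC with error probability p:
C = 1 - H(p) where H(p) is binary entropy
H(0.4268) = -0.4268 × log₂(0.4268) - 0.5732 × log₂(0.5732)
H(p) = 0.9845
C = 1 - 0.9845 = 0.0155 bits/use


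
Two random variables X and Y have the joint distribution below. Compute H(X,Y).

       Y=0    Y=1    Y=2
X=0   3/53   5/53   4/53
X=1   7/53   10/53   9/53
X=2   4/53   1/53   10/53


H(X,Y) = -Σ p(x,y) log₂ p(x,y)
  p(0,0)=3/53: -0.0566 × log₂(0.0566) = 0.2345
  p(0,1)=5/53: -0.0943 × log₂(0.0943) = 0.3213
  p(0,2)=4/53: -0.0755 × log₂(0.0755) = 0.2814
  p(1,0)=7/53: -0.1321 × log₂(0.1321) = 0.3857
  p(1,1)=10/53: -0.1887 × log₂(0.1887) = 0.4540
  p(1,2)=9/53: -0.1698 × log₂(0.1698) = 0.4344
  p(2,0)=4/53: -0.0755 × log₂(0.0755) = 0.2814
  p(2,1)=1/53: -0.0189 × log₂(0.0189) = 0.1081
  p(2,2)=10/53: -0.1887 × log₂(0.1887) = 0.4540
H(X,Y) = 2.9546 bits


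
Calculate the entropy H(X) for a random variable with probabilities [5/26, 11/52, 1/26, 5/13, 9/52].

H(X) = -Σ p(x) log₂ p(x)
  -5/26 × log₂(5/26) = 0.4574
  -11/52 × log₂(11/52) = 0.4741
  -1/26 × log₂(1/26) = 0.1808
  -5/13 × log₂(5/13) = 0.5302
  -9/52 × log₂(9/52) = 0.4380
H(X) = 2.0804 bits


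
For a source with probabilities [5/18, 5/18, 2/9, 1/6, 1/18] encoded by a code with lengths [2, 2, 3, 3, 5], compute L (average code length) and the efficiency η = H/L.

Average length L = Σ p_i × l_i = 2.5556 bits
Entropy H = 2.1714 bits
Efficiency η = H/L × 100% = 84.97%


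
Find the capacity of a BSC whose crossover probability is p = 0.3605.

For BSC with error probability p:
C = 1 - H(p) where H(p) is binary entropy
H(0.3605) = -0.3605 × log₂(0.3605) - 0.6395 × log₂(0.6395)
H(p) = 0.9431
C = 1 - 0.9431 = 0.0569 bits/use


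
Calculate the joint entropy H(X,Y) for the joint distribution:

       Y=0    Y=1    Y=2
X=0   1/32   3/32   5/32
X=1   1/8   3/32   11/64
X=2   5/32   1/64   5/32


H(X,Y) = -Σ p(x,y) log₂ p(x,y)
  p(0,0)=1/32: -0.0312 × log₂(0.0312) = 0.1562
  p(0,1)=3/32: -0.0938 × log₂(0.0938) = 0.3202
  p(0,2)=5/32: -0.1562 × log₂(0.1562) = 0.4184
  p(1,0)=1/8: -0.1250 × log₂(0.1250) = 0.3750
  p(1,1)=3/32: -0.0938 × log₂(0.0938) = 0.3202
  p(1,2)=11/64: -0.1719 × log₂(0.1719) = 0.4367
  p(2,0)=5/32: -0.1562 × log₂(0.1562) = 0.4184
  p(2,1)=1/64: -0.0156 × log₂(0.0156) = 0.0938
  p(2,2)=5/32: -0.1562 × log₂(0.1562) = 0.4184
H(X,Y) = 2.9573 bits


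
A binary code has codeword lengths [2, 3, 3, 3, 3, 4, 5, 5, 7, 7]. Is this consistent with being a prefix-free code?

Kraft inequality: Σ 2^(-l_i) ≤ 1 for prefix-free code
Calculating: 2^(-2) + 2^(-3) + 2^(-3) + 2^(-3) + 2^(-3) + 2^(-4) + 2^(-5) + 2^(-5) + 2^(-7) + 2^(-7)
= 0.25 + 0.125 + 0.125 + 0.125 + 0.125 + 0.0625 + 0.03125 + 0.03125 + 0.0078125 + 0.0078125
= 0.8906
Since 0.8906 ≤ 1, prefix-free code exists


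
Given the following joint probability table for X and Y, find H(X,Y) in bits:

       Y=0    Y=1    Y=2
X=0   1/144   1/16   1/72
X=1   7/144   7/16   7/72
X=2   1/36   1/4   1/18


H(X,Y) = -Σ p(x,y) log₂ p(x,y)
  p(0,0)=1/144: -0.0069 × log₂(0.0069) = 0.0498
  p(0,1)=1/16: -0.0625 × log₂(0.0625) = 0.2500
  p(0,2)=1/72: -0.0139 × log₂(0.0139) = 0.0857
  p(1,0)=7/144: -0.0486 × log₂(0.0486) = 0.2121
  p(1,1)=7/16: -0.4375 × log₂(0.4375) = 0.5218
  p(1,2)=7/72: -0.0972 × log₂(0.0972) = 0.3269
  p(2,0)=1/36: -0.0278 × log₂(0.0278) = 0.1436
  p(2,1)=1/4: -0.2500 × log₂(0.2500) = 0.5000
  p(2,2)=1/18: -0.0556 × log₂(0.0556) = 0.2317
H(X,Y) = 2.3215 bits


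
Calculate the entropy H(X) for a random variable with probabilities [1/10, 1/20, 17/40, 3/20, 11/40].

H(X) = -Σ p(x) log₂ p(x)
  -1/10 × log₂(1/10) = 0.3322
  -1/20 × log₂(1/20) = 0.2161
  -17/40 × log₂(17/40) = 0.5246
  -3/20 × log₂(3/20) = 0.4105
  -11/40 × log₂(11/40) = 0.5122
H(X) = 1.9957 bits


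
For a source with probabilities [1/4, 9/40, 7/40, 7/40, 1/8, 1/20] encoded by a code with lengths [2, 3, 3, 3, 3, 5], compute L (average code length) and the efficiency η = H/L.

Average length L = Σ p_i × l_i = 2.8500 bits
Entropy H = 2.4554 bits
Efficiency η = H/L × 100% = 86.15%


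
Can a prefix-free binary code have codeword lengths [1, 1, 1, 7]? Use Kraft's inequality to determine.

Kraft inequality: Σ 2^(-l_i) ≤ 1 for prefix-free code
Calculating: 2^(-1) + 2^(-1) + 2^(-1) + 2^(-7)
= 0.5 + 0.5 + 0.5 + 0.0078125
= 1.5078
Since 1.5078 > 1, prefix-free code does not exist


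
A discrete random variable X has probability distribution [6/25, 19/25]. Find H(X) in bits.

H(X) = -Σ p(x) log₂ p(x)
  -6/25 × log₂(6/25) = 0.4941
  -19/25 × log₂(19/25) = 0.3009
H(X) = 0.7950 bits


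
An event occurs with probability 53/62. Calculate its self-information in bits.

Information content I(x) = -log₂(p(x))
I = -log₂(53/62) = -log₂(0.8548)
I = 0.2263 bits


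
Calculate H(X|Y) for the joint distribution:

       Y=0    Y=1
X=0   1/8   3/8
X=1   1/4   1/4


H(X|Y) = Σ_y p(y) H(X|Y=y)
  p(Y=0) = 3/8, H(X|Y=0) = 0.9183
  p(Y=1) = 5/8, H(X|Y=1) = 0.9710
H(X|Y) = 0.3750×0.9183 + 0.6250×0.9710 = 0.9512 bits


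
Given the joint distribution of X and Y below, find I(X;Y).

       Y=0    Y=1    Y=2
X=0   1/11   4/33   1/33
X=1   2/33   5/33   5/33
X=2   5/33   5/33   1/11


H(X) = 1.5557, H(Y) = 1.5580, H(X,Y) = 3.0460
I(X;Y) = H(X) + H(Y) - H(X,Y) = 0.0678 bits


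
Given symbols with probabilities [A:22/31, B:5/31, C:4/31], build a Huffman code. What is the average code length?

Huffman tree construction:
Combine smallest probabilities repeatedly
Resulting codes:
  A: 1 (length 1)
  B: 01 (length 2)
  C: 00 (length 2)
Average length = Σ p(s) × length(s) = 1.2903 bits


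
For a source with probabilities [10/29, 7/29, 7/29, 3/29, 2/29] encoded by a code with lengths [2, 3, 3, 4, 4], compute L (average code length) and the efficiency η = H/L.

Average length L = Σ p_i × l_i = 2.8276 bits
Entropy H = 2.1243 bits
Efficiency η = H/L × 100% = 75.13%


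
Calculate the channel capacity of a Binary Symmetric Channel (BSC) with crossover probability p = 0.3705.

For BSC with error probability p:
C = 1 - H(p) where H(p) is binary entropy
H(0.3705) = -0.3705 × log₂(0.3705) - 0.6295 × log₂(0.6295)
H(p) = 0.9511
C = 1 - 0.9511 = 0.0489 bits/use


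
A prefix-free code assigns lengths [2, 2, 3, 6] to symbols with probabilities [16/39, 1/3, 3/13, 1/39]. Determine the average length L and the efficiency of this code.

Average length L = Σ p_i × l_i = 2.3333 bits
Entropy H = 1.6794 bits
Efficiency η = H/L × 100% = 71.97%


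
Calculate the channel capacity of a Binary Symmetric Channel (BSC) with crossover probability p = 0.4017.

For BSC with error probability p:
C = 1 - H(p) where H(p) is binary entropy
H(0.4017) = -0.4017 × log₂(0.4017) - 0.5983 × log₂(0.5983)
H(p) = 0.9719
C = 1 - 0.9719 = 0.0281 bits/use


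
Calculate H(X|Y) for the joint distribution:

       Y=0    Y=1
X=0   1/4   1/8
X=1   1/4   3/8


H(X|Y) = Σ_y p(y) H(X|Y=y)
  p(Y=0) = 1/2, H(X|Y=0) = 1.0000
  p(Y=1) = 1/2, H(X|Y=1) = 0.8113
H(X|Y) = 0.5000×1.0000 + 0.5000×0.8113 = 0.9056 bits


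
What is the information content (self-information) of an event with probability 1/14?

Information content I(x) = -log₂(p(x))
I = -log₂(1/14) = -log₂(0.0714)
I = 3.8074 bits


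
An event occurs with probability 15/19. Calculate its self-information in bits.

Information content I(x) = -log₂(p(x))
I = -log₂(15/19) = -log₂(0.7895)
I = 0.3410 bits


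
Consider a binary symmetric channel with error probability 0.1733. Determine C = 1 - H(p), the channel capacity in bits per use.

For BSC with error probability p:
C = 1 - H(p) where H(p) is binary entropy
H(0.1733) = -0.1733 × log₂(0.1733) - 0.8267 × log₂(0.8267)
H(p) = 0.6652
C = 1 - 0.6652 = 0.3348 bits/use


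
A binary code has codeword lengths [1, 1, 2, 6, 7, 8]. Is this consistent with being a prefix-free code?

Kraft inequality: Σ 2^(-l_i) ≤ 1 for prefix-free code
Calculating: 2^(-1) + 2^(-1) + 2^(-2) + 2^(-6) + 2^(-7) + 2^(-8)
= 0.5 + 0.5 + 0.25 + 0.015625 + 0.0078125 + 0.00390625
= 1.2773
Since 1.2773 > 1, prefix-free code does not exist


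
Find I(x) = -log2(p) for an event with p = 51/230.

Information content I(x) = -log₂(p(x))
I = -log₂(51/230) = -log₂(0.2217)
I = 2.1731 bits


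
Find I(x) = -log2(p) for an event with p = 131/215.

Information content I(x) = -log₂(p(x))
I = -log₂(131/215) = -log₂(0.6093)
I = 0.7148 bits


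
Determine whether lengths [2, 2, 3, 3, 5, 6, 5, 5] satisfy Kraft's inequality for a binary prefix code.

Kraft inequality: Σ 2^(-l_i) ≤ 1 for prefix-free code
Calculating: 2^(-2) + 2^(-2) + 2^(-3) + 2^(-3) + 2^(-5) + 2^(-6) + 2^(-5) + 2^(-5)
= 0.25 + 0.25 + 0.125 + 0.125 + 0.03125 + 0.015625 + 0.03125 + 0.03125
= 0.8594
Since 0.8594 ≤ 1, prefix-free code exists


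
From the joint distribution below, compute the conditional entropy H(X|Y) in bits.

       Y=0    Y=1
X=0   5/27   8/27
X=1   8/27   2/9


H(X|Y) = Σ_y p(y) H(X|Y=y)
  p(Y=0) = 13/27, H(X|Y=0) = 0.9612
  p(Y=1) = 14/27, H(X|Y=1) = 0.9852
H(X|Y) = 0.4815×0.9612 + 0.5185×0.9852 = 0.9737 bits


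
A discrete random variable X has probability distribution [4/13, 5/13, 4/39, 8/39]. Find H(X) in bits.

H(X) = -Σ p(x) log₂ p(x)
  -4/13 × log₂(4/13) = 0.5232
  -5/13 × log₂(5/13) = 0.5302
  -4/39 × log₂(4/39) = 0.3370
  -8/39 × log₂(8/39) = 0.4688
H(X) = 1.8592 bits


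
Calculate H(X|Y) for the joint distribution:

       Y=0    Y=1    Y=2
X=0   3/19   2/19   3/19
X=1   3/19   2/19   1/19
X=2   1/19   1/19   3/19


H(X|Y) = Σ_y p(y) H(X|Y=y)
  p(Y=0) = 7/19, H(X|Y=0) = 1.4488
  p(Y=1) = 5/19, H(X|Y=1) = 1.5219
  p(Y=2) = 7/19, H(X|Y=2) = 1.4488
H(X|Y) = 0.3684×1.4488 + 0.2632×1.5219 + 0.3684×1.4488 = 1.4681 bits


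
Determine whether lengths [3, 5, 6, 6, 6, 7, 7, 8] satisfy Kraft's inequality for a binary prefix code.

Kraft inequality: Σ 2^(-l_i) ≤ 1 for prefix-free code
Calculating: 2^(-3) + 2^(-5) + 2^(-6) + 2^(-6) + 2^(-6) + 2^(-7) + 2^(-7) + 2^(-8)
= 0.125 + 0.03125 + 0.015625 + 0.015625 + 0.015625 + 0.0078125 + 0.0078125 + 0.00390625
= 0.2227
Since 0.2227 ≤ 1, prefix-free code exists


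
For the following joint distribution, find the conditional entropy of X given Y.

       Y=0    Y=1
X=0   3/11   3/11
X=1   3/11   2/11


H(X|Y) = Σ_y p(y) H(X|Y=y)
  p(Y=0) = 6/11, H(X|Y=0) = 1.0000
  p(Y=1) = 5/11, H(X|Y=1) = 0.9710
H(X|Y) = 0.5455×1.0000 + 0.4545×0.9710 = 0.9868 bits


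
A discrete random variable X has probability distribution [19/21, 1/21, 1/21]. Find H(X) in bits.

H(X) = -Σ p(x) log₂ p(x)
  -19/21 × log₂(19/21) = 0.1306
  -1/21 × log₂(1/21) = 0.2092
  -1/21 × log₂(1/21) = 0.2092
H(X) = 0.5490 bits


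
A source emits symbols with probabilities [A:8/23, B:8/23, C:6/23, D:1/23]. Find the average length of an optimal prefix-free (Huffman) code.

Huffman tree construction:
Combine smallest probabilities repeatedly
Resulting codes:
  A: 11 (length 2)
  B: 0 (length 1)
  C: 101 (length 3)
  D: 100 (length 3)
Average length = Σ p(s) × length(s) = 1.9565 bits


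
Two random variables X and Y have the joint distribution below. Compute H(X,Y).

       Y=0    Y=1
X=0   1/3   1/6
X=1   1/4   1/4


H(X,Y) = -Σ p(x,y) log₂ p(x,y)
  p(0,0)=1/3: -0.3333 × log₂(0.3333) = 0.5283
  p(0,1)=1/6: -0.1667 × log₂(0.1667) = 0.4308
  p(1,0)=1/4: -0.2500 × log₂(0.2500) = 0.5000
  p(1,1)=1/4: -0.2500 × log₂(0.2500) = 0.5000
H(X,Y) = 1.9591 bits


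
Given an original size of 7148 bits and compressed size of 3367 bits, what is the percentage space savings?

Space savings = (1 - Compressed/Original) × 100%
= (1 - 3367/7148) × 100%
= 52.90%


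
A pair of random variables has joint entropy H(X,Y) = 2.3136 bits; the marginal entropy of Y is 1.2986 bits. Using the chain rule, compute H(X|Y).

Chain rule: H(X,Y) = H(X|Y) + H(Y)
H(X|Y) = H(X,Y) - H(Y) = 2.3136 - 1.2986 = 1.015 bits


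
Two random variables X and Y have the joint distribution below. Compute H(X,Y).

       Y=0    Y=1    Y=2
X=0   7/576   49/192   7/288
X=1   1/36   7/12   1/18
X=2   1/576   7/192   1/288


H(X,Y) = -Σ p(x,y) log₂ p(x,y)
  p(0,0)=7/576: -0.0122 × log₂(0.0122) = 0.0773
  p(0,1)=49/192: -0.2552 × log₂(0.2552) = 0.5028
  p(0,2)=7/288: -0.0243 × log₂(0.0243) = 0.1303
  p(1,0)=1/36: -0.0278 × log₂(0.0278) = 0.1436
  p(1,1)=7/12: -0.5833 × log₂(0.5833) = 0.4536
  p(1,2)=1/18: -0.0556 × log₂(0.0556) = 0.2317
  p(2,0)=1/576: -0.0017 × log₂(0.0017) = 0.0159
  p(2,1)=7/192: -0.0365 × log₂(0.0365) = 0.1742
  p(2,2)=1/288: -0.0035 × log₂(0.0035) = 0.0284
H(X,Y) = 1.7578 bits


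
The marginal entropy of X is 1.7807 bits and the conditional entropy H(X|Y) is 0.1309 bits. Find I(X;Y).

I(X;Y) = H(X) - H(X|Y)
I(X;Y) = 1.7807 - 0.1309 = 1.6498 bits


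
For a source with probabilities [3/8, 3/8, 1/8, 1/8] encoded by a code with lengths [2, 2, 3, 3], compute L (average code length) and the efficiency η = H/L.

Average length L = Σ p_i × l_i = 2.2500 bits
Entropy H = 1.8113 bits
Efficiency η = H/L × 100% = 80.50%


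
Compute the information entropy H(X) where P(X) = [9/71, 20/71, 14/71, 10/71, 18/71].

H(X) = -Σ p(x) log₂ p(x)
  -9/71 × log₂(9/71) = 0.3777
  -20/71 × log₂(20/71) = 0.5149
  -14/71 × log₂(14/71) = 0.4619
  -10/71 × log₂(10/71) = 0.3983
  -18/71 × log₂(18/71) = 0.5019
H(X) = 2.2547 bits


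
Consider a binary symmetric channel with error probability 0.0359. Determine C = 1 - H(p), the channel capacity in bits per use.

For BSC with error probability p:
C = 1 - H(p) where H(p) is binary entropy
H(0.0359) = -0.0359 × log₂(0.0359) - 0.9641 × log₂(0.9641)
H(p) = 0.2232
C = 1 - 0.2232 = 0.7768 bits/use


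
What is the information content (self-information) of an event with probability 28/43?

Information content I(x) = -log₂(p(x))
I = -log₂(28/43) = -log₂(0.6512)
I = 0.6189 bits


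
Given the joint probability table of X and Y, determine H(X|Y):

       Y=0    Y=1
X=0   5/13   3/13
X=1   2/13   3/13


H(X|Y) = Σ_y p(y) H(X|Y=y)
  p(Y=0) = 7/13, H(X|Y=0) = 0.8631
  p(Y=1) = 6/13, H(X|Y=1) = 1.0000
H(X|Y) = 0.5385×0.8631 + 0.4615×1.0000 = 0.9263 bits


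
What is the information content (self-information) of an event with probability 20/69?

Information content I(x) = -log₂(p(x))
I = -log₂(20/69) = -log₂(0.2899)
I = 1.7866 bits


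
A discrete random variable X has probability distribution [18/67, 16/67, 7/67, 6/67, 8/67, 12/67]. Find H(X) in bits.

H(X) = -Σ p(x) log₂ p(x)
  -18/67 × log₂(18/67) = 0.5094
  -16/67 × log₂(16/67) = 0.4934
  -7/67 × log₂(7/67) = 0.3405
  -6/67 × log₂(6/67) = 0.3117
  -8/67 × log₂(8/67) = 0.3661
  -12/67 × log₂(12/67) = 0.4444
H(X) = 2.4655 bits


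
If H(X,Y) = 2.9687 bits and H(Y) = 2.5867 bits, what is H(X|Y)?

Chain rule: H(X,Y) = H(X|Y) + H(Y)
H(X|Y) = H(X,Y) - H(Y) = 2.9687 - 2.5867 = 0.382 bits


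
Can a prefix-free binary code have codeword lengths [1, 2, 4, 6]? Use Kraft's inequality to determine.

Kraft inequality: Σ 2^(-l_i) ≤ 1 for prefix-free code
Calculating: 2^(-1) + 2^(-2) + 2^(-4) + 2^(-6)
= 0.5 + 0.25 + 0.0625 + 0.015625
= 0.8281
Since 0.8281 ≤ 1, prefix-free code exists


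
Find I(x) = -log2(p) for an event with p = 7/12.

Information content I(x) = -log₂(p(x))
I = -log₂(7/12) = -log₂(0.5833)
I = 0.7776 bits


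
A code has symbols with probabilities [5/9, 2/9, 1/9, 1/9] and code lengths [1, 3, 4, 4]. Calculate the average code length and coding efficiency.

Average length L = Σ p_i × l_i = 2.1111 bits
Entropy H = 1.6577 bits
Efficiency η = H/L × 100% = 78.52%


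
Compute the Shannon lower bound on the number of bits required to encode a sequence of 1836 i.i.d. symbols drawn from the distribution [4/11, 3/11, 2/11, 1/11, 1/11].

Entropy H = 2.1181 bits/symbol
Minimum bits = H × n = 2.1181 × 1836
= 3888.79 bits


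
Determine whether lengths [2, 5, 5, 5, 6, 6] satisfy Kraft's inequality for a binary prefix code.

Kraft inequality: Σ 2^(-l_i) ≤ 1 for prefix-free code
Calculating: 2^(-2) + 2^(-5) + 2^(-5) + 2^(-5) + 2^(-6) + 2^(-6)
= 0.25 + 0.03125 + 0.03125 + 0.03125 + 0.015625 + 0.015625
= 0.3750
Since 0.3750 ≤ 1, prefix-free code exists


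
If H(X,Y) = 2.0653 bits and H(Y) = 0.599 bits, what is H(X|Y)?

Chain rule: H(X,Y) = H(X|Y) + H(Y)
H(X|Y) = H(X,Y) - H(Y) = 2.0653 - 0.599 = 1.4663 bits


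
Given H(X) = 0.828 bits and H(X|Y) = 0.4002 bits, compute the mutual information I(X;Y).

I(X;Y) = H(X) - H(X|Y)
I(X;Y) = 0.828 - 0.4002 = 0.4278 bits


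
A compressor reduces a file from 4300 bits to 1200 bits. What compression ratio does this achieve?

Compression ratio = Original / Compressed
= 4300 / 1200 = 3.58:1


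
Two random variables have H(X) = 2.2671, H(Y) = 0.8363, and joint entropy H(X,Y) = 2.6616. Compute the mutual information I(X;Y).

I(X;Y) = H(X) + H(Y) - H(X,Y)
I(X;Y) = 2.2671 + 0.8363 - 2.6616 = 0.4418 bits


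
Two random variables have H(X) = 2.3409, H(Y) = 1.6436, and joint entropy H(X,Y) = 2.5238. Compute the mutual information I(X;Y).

I(X;Y) = H(X) + H(Y) - H(X,Y)
I(X;Y) = 2.3409 + 1.6436 - 2.5238 = 1.4607 bits


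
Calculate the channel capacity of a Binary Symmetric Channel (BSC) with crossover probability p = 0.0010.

For BSC with error probability p:
C = 1 - H(p) where H(p) is binary entropy
H(0.0010) = -0.0010 × log₂(0.0010) - 0.9990 × log₂(0.9990)
H(p) = 0.0114
C = 1 - 0.0114 = 0.9886 bits/use
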